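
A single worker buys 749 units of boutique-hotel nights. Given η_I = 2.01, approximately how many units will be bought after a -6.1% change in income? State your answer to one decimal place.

657.2

%ΔQ ≈ η × %ΔI = 2.01 × (-6.1%) = -12.261%.
New Q ≈ 749 × (1 − 0.12261) = 657.2.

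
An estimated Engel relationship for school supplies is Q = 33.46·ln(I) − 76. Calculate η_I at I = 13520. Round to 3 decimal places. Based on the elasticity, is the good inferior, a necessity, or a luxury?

0.138 (necessity)

At I = 13520: Q = 242.269.
dQ/dI = 33.46/I = 0.00247485 at this income.
η = (dQ/dI)·(I/Q) = 0.00247485 × (13520/242.269) = 0.138.
Since 0 < η < 1, the good is a necessity.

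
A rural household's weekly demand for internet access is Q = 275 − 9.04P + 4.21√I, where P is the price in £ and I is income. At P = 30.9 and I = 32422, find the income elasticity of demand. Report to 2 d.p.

0.50

At P = 30.9, I = 32422: Q = 753.721.
Holding P constant, ∂Q/∂I = 4.21/(2√I) = 0.0116905.
η_I = (∂Q/∂I)·(I/Q) = 0.0116905 × (32422/753.721) = 0.50.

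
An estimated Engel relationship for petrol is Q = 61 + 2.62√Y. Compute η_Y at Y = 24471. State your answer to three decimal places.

0.435

At Y = 24471: Q = 470.852.
dQ/dY = 2.62/(2√Y) = 0.00837424 at this income.
η = (dQ/dY)·(Y/Q) = 0.00837424 × (24471/470.852) = 0.435.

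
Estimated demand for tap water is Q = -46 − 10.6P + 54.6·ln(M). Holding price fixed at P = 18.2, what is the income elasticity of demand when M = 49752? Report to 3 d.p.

0.155

At P = 18.2, M = 49752: Q = 351.568.
Holding P constant, ∂Q/∂M = 54.6/M = 0.00109744.
η_M = (∂Q/∂M)·(M/Q) = 0.00109744 × (49752/351.568) = 0.155.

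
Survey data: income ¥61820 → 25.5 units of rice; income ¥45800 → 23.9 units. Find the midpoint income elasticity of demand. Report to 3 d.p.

0.218

ΔQ = 23.9 − 25.5 = -1.6; midpoint Q̄ = (25.5 + 23.9)/2 = 24.7.
ΔI = 45800 − 61820 = -16020; midpoint Ī = (61820 + 45800)/2 = 53810.
η = (ΔQ/Q̄) ÷ (ΔI/Ī) = (-1.6/24.7) ÷ (-16020/53810) = 0.218.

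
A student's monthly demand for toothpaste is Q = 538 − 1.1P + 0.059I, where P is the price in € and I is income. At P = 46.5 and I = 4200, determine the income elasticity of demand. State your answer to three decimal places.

0.337

At P = 46.5, I = 4200: Q = 734.650.
Holding P constant, ∂Q/∂I = 0.059.
η_I = (∂Q/∂I)·(I/Q) = 0.059 × (4200/734.650) = 0.337.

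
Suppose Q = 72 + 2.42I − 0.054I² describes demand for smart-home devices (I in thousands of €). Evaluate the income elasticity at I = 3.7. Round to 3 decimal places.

0.093

At I = 3.7: Q = 80.2147.
dQ/dI = 2.42 − 0.108I = 2.02040.
η = (dQ/dI)·(I/Q) = 2.02040 × (3.7/80.2147) = 0.093.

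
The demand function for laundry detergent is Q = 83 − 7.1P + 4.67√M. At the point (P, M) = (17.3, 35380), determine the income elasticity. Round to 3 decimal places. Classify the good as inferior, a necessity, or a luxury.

At P = 17.3, M = 35380: Q = 838.577.
Holding P constant, ∂Q/∂M = 4.67/(2√M) = 0.0124139.
η_M = (∂Q/∂M)·(M/Q) = 0.0124139 × (35380/838.577) = 0.524.
Since 0 < η < 1, this is a necessity.

0.524 (necessity)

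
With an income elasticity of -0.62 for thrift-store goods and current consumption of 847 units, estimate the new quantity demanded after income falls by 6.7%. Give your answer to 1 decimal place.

882.2

%ΔQ ≈ η × %ΔI = -0.62 × (-6.7%) = 4.154%.
New Q ≈ 847 × (1 + 0.04154) = 882.2.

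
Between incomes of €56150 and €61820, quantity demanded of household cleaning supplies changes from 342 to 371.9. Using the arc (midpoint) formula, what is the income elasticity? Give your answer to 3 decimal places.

ΔQ = 371.9 − 342 = 29.9; midpoint Q̄ = (342 + 371.9)/2 = 356.95.
ΔI = 61820 − 56150 = 5670; midpoint Ī = (56150 + 61820)/2 = 58985.
η = (ΔQ/Q̄) ÷ (ΔI/Ī) = (29.9/356.95) ÷ (5670/58985) = 0.871.

0.871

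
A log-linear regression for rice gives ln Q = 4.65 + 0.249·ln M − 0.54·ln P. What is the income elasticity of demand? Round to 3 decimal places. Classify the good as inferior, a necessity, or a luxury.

0.249 (necessity)

In a log-linear demand, the coefficient on ln M is the income elasticity.
So η = 0.249.
0 < η < 1 ⇒ necessity.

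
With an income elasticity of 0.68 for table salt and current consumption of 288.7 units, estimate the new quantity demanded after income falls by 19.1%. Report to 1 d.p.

251.2

%ΔQ ≈ η × %ΔI = 0.68 × (-19.1%) = -12.988%.
New Q ≈ 288.7 × (1 − 0.12988) = 251.2.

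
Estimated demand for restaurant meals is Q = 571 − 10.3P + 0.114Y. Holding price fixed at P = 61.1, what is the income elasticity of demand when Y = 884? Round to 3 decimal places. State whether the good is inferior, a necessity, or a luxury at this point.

2.374 (luxury)

At P = 61.1, Y = 884: Q = 42.446.
Holding P constant, ∂Q/∂Y = 0.114.
η_Y = (∂Q/∂Y)·(Y/Q) = 0.114 × (884/42.446) = 2.374.
Since η > 1, this is a luxury.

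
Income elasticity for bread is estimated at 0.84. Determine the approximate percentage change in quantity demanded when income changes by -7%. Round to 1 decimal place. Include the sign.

%ΔQ ≈ η × %ΔI = 0.84 × (-7%) = -5.9%.

-5.9%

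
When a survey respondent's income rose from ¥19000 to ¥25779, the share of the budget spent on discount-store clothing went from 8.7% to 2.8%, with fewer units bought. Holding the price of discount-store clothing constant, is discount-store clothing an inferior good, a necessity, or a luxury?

Quantity demanded falls as income rises, so η < 0.

inferior good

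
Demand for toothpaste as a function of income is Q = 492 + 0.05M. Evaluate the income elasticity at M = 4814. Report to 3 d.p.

At M = 4814: Q = 732.700.
dQ/dM = 0.05.
η = (dQ/dM)·(M/Q) = 0.05 × (4814/732.700) = 0.329.

0.329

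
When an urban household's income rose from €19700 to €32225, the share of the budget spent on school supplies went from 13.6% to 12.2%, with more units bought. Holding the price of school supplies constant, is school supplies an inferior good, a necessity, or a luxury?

Quantity rises but the budget share falls as income rises, so 0 < η < 1.

necessity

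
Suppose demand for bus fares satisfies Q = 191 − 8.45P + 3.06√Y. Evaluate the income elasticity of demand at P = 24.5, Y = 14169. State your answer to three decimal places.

At P = 24.5, Y = 14169: Q = 348.218.
Holding P constant, ∂Q/∂Y = 3.06/(2√Y) = 0.0128535.
η_Y = (∂Q/∂Y)·(Y/Q) = 0.0128535 × (14169/348.218) = 0.523.

0.523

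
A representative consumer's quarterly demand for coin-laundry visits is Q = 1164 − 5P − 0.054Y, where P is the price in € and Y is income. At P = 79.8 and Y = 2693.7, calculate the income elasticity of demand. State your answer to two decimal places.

-0.23

At P = 79.8, Y = 2693.7: Q = 619.540.
Holding P constant, ∂Q/∂Y = −0.054.
η_Y = (∂Q/∂Y)·(Y/Q) = -0.054 × (2693.7/619.540) = -0.23.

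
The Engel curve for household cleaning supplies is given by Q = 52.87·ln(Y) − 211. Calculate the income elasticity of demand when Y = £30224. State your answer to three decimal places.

At Y = 30224: Q = 334.428.
dQ/dY = 52.87/Y = 0.00174927 at this income.
η = (dQ/dY)·(Y/Q) = 0.00174927 × (30224/334.428) = 0.158.

0.158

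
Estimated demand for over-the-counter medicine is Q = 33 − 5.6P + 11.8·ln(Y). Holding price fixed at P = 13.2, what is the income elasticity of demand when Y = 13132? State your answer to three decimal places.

At P = 13.2, Y = 13132: Q = 70.977.
Holding P constant, ∂Q/∂Y = 11.8/Y = 0.000898568.
η_Y = (∂Q/∂Y)·(Y/Q) = 0.000898568 × (13132/70.977) = 0.166.

0.166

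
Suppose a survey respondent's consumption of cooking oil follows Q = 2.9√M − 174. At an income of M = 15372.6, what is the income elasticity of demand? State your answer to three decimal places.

At M = 15372.6: Q = 185.560.
dQ/dM = 2.9/(2√M) = 0.0116948 at this income.
η = (dQ/dM)·(M/Q) = 0.0116948 × (15372.6/185.560) = 0.969.

0.969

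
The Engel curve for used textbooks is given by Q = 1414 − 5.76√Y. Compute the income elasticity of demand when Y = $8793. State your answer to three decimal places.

-0.309

At Y = 8793: Q = 873.879.
dQ/dY = -5.76/(2√Y) = -0.0307131 at this income.
η = (dQ/dY)·(Y/Q) = -0.0307131 × (8793/873.879) = -0.309.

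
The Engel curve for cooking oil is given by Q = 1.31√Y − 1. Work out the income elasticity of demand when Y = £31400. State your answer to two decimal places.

0.50

At Y = 31400: Q = 231.133.
dQ/dY = 1.31/(2√Y) = 0.00369638 at this income.
η = (dQ/dY)·(Y/Q) = 0.00369638 × (31400/231.133) = 0.50.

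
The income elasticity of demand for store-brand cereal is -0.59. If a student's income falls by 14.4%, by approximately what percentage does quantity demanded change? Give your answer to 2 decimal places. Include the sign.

%ΔQ ≈ η × %ΔI = -0.59 × (-14.4%) = 8.50%.

8.50%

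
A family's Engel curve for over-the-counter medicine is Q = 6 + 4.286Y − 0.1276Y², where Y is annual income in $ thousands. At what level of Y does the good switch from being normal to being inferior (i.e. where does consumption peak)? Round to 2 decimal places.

16.79

dQ/dY = 4.286 − 0.2552Y.
The good is inferior where dQ/dY < 0. Setting dQ/dY = 0 gives Y = 4.286 / 0.2552 = 16.79.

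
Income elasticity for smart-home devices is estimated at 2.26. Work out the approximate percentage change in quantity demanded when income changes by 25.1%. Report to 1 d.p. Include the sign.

%ΔQ ≈ η × %ΔI = 2.26 × 25.1% = 56.7%.

56.7%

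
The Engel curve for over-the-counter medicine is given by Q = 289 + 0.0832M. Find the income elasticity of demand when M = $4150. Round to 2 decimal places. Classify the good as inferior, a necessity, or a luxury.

0.54 (necessity)

At M = 4150: Q = 634.280.
dQ/dM = 0.0832.
η = (dQ/dM)·(M/Q) = 0.0832 × (4150/634.280) = 0.54.
Since 0 < η < 1, the good is a necessity.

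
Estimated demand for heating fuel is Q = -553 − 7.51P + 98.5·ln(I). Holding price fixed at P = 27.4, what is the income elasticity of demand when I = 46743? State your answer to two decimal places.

0.33

At P = 27.4, I = 46743: Q = 300.339.
Holding P constant, ∂Q/∂I = 98.5/I = 0.00210727.
η_I = (∂Q/∂I)·(I/Q) = 0.00210727 × (46743/300.339) = 0.33.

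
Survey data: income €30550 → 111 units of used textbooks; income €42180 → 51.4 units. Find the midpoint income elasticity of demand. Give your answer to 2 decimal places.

ΔQ = 51.4 − 111 = -59.6; midpoint Q̄ = (111 + 51.4)/2 = 81.2.
ΔI = 42180 − 30550 = 11630; midpoint Ī = (30550 + 42180)/2 = 36365.
η = (ΔQ/Q̄) ÷ (ΔI/Ī) = (-59.6/81.2) ÷ (11630/36365) = -2.30.

-2.30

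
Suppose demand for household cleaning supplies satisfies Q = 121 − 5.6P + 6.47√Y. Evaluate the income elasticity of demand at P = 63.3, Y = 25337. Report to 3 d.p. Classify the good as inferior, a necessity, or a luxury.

0.647 (necessity)

At P = 63.3, Y = 25337: Q = 796.389.
Holding P constant, ∂Q/∂Y = 6.47/(2√Y) = 0.0203234.
η_Y = (∂Q/∂Y)·(Y/Q) = 0.0203234 × (25337/796.389) = 0.647.
Since 0 < η < 1, this is a necessity.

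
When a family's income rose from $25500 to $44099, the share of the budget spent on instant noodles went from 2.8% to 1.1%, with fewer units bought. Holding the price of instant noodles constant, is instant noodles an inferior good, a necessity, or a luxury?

Quantity demanded falls as income rises, so η < 0.

inferior good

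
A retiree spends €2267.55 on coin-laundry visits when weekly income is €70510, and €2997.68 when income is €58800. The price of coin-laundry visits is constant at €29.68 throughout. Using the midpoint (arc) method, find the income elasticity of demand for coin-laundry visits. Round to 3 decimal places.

-1.531

With a constant price, Q₁ = 2267.55/29.68 = 76.400 and Q₂ = 2997.68/29.68 = 101.000 (equivalently, work directly with expenditure since P cancels).
Midpoint %ΔQ = (2997.68 − 2267.55)/2632.62 = 0.27734; midpoint %ΔI = (58800 − 70510)/64655 = -0.18112.
η = 0.27734 / -0.18112 = -1.531.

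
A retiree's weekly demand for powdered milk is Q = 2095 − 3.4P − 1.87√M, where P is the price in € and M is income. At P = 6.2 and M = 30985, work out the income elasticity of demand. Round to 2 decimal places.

-0.09

At P = 6.2, M = 30985: Q = 1744.752.
Holding P constant, ∂Q/∂M = -1.87/(2√M) = -0.00531173.
η_M = (∂Q/∂M)·(M/Q) = -0.00531173 × (30985/1744.752) = -0.09.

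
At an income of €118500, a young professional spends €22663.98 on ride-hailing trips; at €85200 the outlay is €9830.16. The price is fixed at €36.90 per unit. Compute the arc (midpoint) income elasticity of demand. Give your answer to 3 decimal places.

With a constant price, Q₁ = 22663.98/36.90 = 614.200 and Q₂ = 9830.16/36.90 = 266.400 (equivalently, work directly with expenditure since P cancels).
Midpoint %ΔQ = (9830.16 − 22663.98)/16247.07 = -0.78992; midpoint %ΔI = (85200 − 118500)/101850 = -0.32695.
η = -0.78992 / -0.32695 = 2.416.

2.416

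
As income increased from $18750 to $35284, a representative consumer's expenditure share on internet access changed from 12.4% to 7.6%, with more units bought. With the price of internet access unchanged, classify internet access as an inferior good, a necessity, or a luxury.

necessity

Quantity rises but the budget share falls as income rises, so 0 < η < 1.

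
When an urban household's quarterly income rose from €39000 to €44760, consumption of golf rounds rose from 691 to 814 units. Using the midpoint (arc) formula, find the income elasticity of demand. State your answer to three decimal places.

1.188

ΔQ = 814 − 691 = 123; midpoint Q̄ = (691 + 814)/2 = 752.5.
ΔI = 44760 − 39000 = 5760; midpoint Ī = (39000 + 44760)/2 = 41880.
η = (ΔQ/Q̄) ÷ (ΔI/Ī) = (123/752.5) ÷ (5760/41880) = 1.188.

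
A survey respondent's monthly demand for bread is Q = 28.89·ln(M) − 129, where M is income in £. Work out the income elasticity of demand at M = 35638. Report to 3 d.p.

0.166

At M = 35638: Q = 173.801.
dQ/dM = 28.89/M = 0.000810652 at this income.
η = (dQ/dM)·(M/Q) = 0.000810652 × (35638/173.801) = 0.166.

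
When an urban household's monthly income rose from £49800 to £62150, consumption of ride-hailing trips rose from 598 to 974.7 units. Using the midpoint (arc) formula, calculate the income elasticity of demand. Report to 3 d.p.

ΔQ = 974.7 − 598 = 376.7; midpoint Q̄ = (598 + 974.7)/2 = 786.35.
ΔI = 62150 − 49800 = 12350; midpoint Ī = (49800 + 62150)/2 = 55975.
η = (ΔQ/Q̄) ÷ (ΔI/Ī) = (376.7/786.35) ÷ (12350/55975) = 2.171.

2.171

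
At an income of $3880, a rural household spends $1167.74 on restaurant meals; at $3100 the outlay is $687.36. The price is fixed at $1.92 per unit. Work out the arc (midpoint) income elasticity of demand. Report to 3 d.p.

With a constant price, Q₁ = 1167.74/1.92 = 608.198 and Q₂ = 687.36/1.92 = 358.000 (equivalently, work directly with expenditure since P cancels).
Midpoint %ΔQ = (687.36 − 1167.74)/927.55 = -0.51790; midpoint %ΔI = (3100 − 3880)/3490 = -0.22350.
η = -0.51790 / -0.22350 = 2.317.

2.317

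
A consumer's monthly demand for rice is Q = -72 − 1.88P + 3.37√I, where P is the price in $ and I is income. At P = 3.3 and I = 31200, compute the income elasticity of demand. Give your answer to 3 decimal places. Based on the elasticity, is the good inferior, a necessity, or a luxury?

0.576 (necessity)

At P = 3.3, I = 31200: Q = 517.057.
Holding P constant, ∂Q/∂I = 3.37/(2√I) = 0.00953943.
η_I = (∂Q/∂I)·(I/Q) = 0.00953943 × (31200/517.057) = 0.576.
Since 0 < η < 1, this is a necessity.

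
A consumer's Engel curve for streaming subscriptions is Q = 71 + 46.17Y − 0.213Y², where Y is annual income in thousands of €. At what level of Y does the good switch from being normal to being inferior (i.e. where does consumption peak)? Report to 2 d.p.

108.38

dQ/dY = 46.17 − 0.426Y.
The good is inferior where dQ/dY < 0. Setting dQ/dY = 0 gives Y = 46.17 / 0.426 = 108.38.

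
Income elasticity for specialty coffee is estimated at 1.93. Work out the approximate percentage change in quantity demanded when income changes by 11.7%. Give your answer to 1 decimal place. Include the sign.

22.6%

%ΔQ ≈ η × %ΔI = 1.93 × 11.7% = 22.6%.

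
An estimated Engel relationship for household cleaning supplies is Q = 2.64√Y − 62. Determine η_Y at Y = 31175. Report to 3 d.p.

0.577

At Y = 31175: Q = 404.130.
dQ/dY = 2.64/(2√Y) = 0.00747602 at this income.
η = (dQ/dY)·(Y/Q) = 0.00747602 × (31175/404.130) = 0.577.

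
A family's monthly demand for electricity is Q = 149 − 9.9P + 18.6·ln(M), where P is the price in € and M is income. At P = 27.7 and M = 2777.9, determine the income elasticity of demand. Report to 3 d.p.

At P = 27.7, M = 2777.9: Q = 22.258.
Holding P constant, ∂Q/∂M = 18.6/M = 0.00669571.
η_M = (∂Q/∂M)·(M/Q) = 0.00669571 × (2777.9/22.258) = 0.836.

0.836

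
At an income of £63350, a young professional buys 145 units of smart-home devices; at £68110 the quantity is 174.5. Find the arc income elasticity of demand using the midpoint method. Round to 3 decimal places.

2.550

ΔQ = 174.5 − 145 = 29.5; midpoint Q̄ = (145 + 174.5)/2 = 159.75.
ΔI = 68110 − 63350 = 4760; midpoint Ī = (63350 + 68110)/2 = 65730.
η = (ΔQ/Q̄) ÷ (ΔI/Ī) = (29.5/159.75) ÷ (4760/65730) = 2.550.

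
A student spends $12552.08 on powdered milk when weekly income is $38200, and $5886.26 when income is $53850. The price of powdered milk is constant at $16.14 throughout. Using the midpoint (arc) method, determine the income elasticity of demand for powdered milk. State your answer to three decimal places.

With a constant price, Q₁ = 12552.08/16.14 = 777.700 and Q₂ = 5886.26/16.14 = 364.700 (equivalently, work directly with expenditure since P cancels).
Midpoint %ΔQ = (5886.26 − 12552.08)/9219.17 = -0.72304; midpoint %ΔI = (53850 − 38200)/46025 = 0.34003.
η = -0.72304 / 0.34003 = -2.126.

-2.126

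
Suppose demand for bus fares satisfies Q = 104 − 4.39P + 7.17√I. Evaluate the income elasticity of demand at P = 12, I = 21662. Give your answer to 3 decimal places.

0.477

At P = 12, I = 21662: Q = 1106.602.
Holding P constant, ∂Q/∂I = 7.17/(2√I) = 0.0243579.
η_I = (∂Q/∂I)·(I/Q) = 0.0243579 × (21662/1106.602) = 0.477.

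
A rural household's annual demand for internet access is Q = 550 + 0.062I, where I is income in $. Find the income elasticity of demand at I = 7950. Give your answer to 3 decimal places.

At I = 7950: Q = 1042.900.
dQ/dI = 0.062.
η = (dQ/dI)·(I/Q) = 0.062 × (7950/1042.900) = 0.473.

0.473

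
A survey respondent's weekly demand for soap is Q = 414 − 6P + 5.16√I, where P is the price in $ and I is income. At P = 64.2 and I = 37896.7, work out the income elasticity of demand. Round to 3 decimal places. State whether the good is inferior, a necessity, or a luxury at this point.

At P = 64.2, I = 37896.7: Q = 1033.301.
Holding P constant, ∂Q/∂I = 5.16/(2√I) = 0.0132531.
η_I = (∂Q/∂I)·(I/Q) = 0.0132531 × (37896.7/1033.301) = 0.486.
Since 0 < η < 1, this is a necessity.

0.486 (necessity)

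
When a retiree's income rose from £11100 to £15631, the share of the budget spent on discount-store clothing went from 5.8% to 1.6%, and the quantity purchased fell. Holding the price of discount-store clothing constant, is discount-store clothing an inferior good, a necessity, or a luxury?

Quantity demanded falls as income rises, so η < 0.

inferior good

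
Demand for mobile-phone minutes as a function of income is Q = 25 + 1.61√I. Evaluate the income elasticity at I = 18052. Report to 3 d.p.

0.448

At I = 18052: Q = 241.316.
dQ/dI = 1.61/(2√I) = 0.00599147 at this income.
η = (dQ/dI)·(I/Q) = 0.00599147 × (18052/241.316) = 0.448.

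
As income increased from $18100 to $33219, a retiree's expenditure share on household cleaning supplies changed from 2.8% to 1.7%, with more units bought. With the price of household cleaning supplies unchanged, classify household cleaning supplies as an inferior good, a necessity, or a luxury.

necessity

Quantity rises but the budget share falls as income rises, so 0 < η < 1.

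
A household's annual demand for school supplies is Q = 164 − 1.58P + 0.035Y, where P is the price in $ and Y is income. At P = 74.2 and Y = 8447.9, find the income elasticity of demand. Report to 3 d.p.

At P = 74.2, Y = 8447.9: Q = 342.441.
Holding P constant, ∂Q/∂Y = 0.035.
η_Y = (∂Q/∂Y)·(Y/Q) = 0.035 × (8447.9/342.441) = 0.863.

0.863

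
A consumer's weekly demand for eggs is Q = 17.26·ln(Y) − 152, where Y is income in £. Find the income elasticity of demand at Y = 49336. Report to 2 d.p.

At Y = 49336: Q = 34.519.
dQ/dY = 17.26/Y = 0.000349846 at this income.
η = (dQ/dY)·(Y/Q) = 0.000349846 × (49336/34.519) = 0.50.

0.50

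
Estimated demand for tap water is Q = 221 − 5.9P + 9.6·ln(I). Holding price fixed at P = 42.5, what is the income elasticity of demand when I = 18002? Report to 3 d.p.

At P = 42.5, I = 18002: Q = 64.313.
Holding P constant, ∂Q/∂I = 9.6/I = 0.000533274.
η_I = (∂Q/∂I)·(I/Q) = 0.000533274 × (18002/64.313) = 0.149.

0.149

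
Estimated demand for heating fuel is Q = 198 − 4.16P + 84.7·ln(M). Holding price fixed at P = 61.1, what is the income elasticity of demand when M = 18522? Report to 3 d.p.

0.109

At P = 61.1, M = 18522: Q = 776.147.
Holding P constant, ∂Q/∂M = 84.7/M = 0.00457294.
η_M = (∂Q/∂M)·(M/Q) = 0.00457294 × (18522/776.147) = 0.109.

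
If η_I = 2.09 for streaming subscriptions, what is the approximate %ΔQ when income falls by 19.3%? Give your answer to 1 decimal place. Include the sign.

-40.3%

%ΔQ ≈ η × %ΔI = 2.09 × (-19.3%) = -40.3%.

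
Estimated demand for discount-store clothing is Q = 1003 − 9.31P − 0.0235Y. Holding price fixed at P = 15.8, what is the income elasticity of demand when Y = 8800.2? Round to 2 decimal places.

-0.32

At P = 15.8, Y = 8800.2: Q = 649.097.
Holding P constant, ∂Q/∂Y = −0.0235.
η_Y = (∂Q/∂Y)·(Y/Q) = -0.0235 × (8800.2/649.097) = -0.32.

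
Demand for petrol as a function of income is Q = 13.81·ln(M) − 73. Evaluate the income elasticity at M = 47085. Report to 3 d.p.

0.183

At M = 47085: Q = 75.592.
dQ/dM = 13.81/M = 0.000293299 at this income.
η = (dQ/dM)·(M/Q) = 0.000293299 × (47085/75.592) = 0.183.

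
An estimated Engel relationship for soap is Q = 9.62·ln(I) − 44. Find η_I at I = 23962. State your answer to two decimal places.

0.18

At I = 23962: Q = 53.010.
dQ/dI = 9.62/I = 0.000401469 at this income.
η = (dQ/dI)·(I/Q) = 0.000401469 × (23962/53.010) = 0.18.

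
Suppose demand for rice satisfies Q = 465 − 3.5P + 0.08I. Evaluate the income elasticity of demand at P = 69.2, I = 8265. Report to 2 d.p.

0.75

At P = 69.2, I = 8265: Q = 884.000.
Holding P constant, ∂Q/∂I = 0.08.
η_I = (∂Q/∂I)·(I/Q) = 0.08 × (8265/884.000) = 0.75.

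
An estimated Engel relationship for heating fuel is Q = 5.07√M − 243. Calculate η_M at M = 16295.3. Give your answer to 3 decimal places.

At M = 16295.3: Q = 404.201.
dQ/dM = 5.07/(2√M) = 0.0198585 at this income.
η = (dQ/dM)·(M/Q) = 0.0198585 × (16295.3/404.201) = 0.801.

0.801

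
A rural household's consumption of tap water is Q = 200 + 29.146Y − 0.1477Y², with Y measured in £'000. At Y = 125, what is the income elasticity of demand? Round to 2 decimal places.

At Y = 125: Q = 1535.4375.
dQ/dY = 29.146 − 0.2954Y = -7.77900.
η = (dQ/dY)·(Y/Q) = -7.77900 × (125/1535.4375) = -0.63.

-0.63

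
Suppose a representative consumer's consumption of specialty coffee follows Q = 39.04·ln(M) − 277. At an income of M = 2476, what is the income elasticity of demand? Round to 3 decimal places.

1.391

At M = 2476: Q = 28.074.
dQ/dM = 39.04/M = 0.0157674 at this income.
η = (dQ/dM)·(M/Q) = 0.0157674 × (2476/28.074) = 1.391.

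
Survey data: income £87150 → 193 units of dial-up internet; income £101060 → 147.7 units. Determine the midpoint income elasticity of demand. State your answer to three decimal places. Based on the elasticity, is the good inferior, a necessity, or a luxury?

-1.799 (inferior good)

ΔQ = 147.7 − 193 = -45.3; midpoint Q̄ = (193 + 147.7)/2 = 170.35.
ΔI = 101060 − 87150 = 13910; midpoint Ī = (87150 + 101060)/2 = 94105.
η = (ΔQ/Q̄) ÷ (ΔI/Ī) = (-45.3/170.35) ÷ (13910/94105) = -1.799.
η < 0 ⇒ inferior good.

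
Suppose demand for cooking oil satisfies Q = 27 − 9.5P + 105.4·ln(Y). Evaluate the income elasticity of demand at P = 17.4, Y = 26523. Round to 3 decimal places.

At P = 17.4, Y = 26523: Q = 935.280.
Holding P constant, ∂Q/∂Y = 105.4/Y = 0.00397391.
η_Y = (∂Q/∂Y)·(Y/Q) = 0.00397391 × (26523/935.280) = 0.113.

0.113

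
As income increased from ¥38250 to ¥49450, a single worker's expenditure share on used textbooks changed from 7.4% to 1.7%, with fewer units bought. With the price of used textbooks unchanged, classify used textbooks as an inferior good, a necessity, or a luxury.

Quantity demanded falls as income rises, so η < 0.

inferior good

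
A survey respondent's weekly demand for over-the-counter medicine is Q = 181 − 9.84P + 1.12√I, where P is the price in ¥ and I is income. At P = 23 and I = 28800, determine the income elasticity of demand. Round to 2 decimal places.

0.66

At P = 23, I = 28800: Q = 144.750.
Holding P constant, ∂Q/∂I = 1.12/(2√I) = 0.00329983.
η_I = (∂Q/∂I)·(I/Q) = 0.00329983 × (28800/144.750) = 0.66.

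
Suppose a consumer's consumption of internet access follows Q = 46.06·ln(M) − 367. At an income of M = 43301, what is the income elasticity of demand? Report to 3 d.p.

At M = 43301: Q = 124.733.
dQ/dM = 46.06/M = 0.00106372 at this income.
η = (dQ/dM)·(M/Q) = 0.00106372 × (43301/124.733) = 0.369.

0.369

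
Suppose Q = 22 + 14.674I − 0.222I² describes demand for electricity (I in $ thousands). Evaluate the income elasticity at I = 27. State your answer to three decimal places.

At I = 27: Q = 256.3600.
dQ/dI = 14.674 − 0.444I = 2.68600.
η = (dQ/dI)·(I/Q) = 2.68600 × (27/256.3600) = 0.283.

0.283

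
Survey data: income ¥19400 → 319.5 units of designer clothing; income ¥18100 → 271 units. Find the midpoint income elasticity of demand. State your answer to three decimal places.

ΔQ = 271 − 319.5 = -48.5; midpoint Q̄ = (319.5 + 271)/2 = 295.25.
ΔI = 18100 − 19400 = -1300; midpoint Ī = (19400 + 18100)/2 = 18750.
η = (ΔQ/Q̄) ÷ (ΔI/Ī) = (-48.5/295.25) ÷ (-1300/18750) = 2.369.

2.369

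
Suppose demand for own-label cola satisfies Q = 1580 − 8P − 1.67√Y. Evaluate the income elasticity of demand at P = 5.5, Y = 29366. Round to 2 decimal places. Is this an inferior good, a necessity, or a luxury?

-0.11 (inferior good)

At P = 5.5, Y = 29366: Q = 1249.820.
Holding P constant, ∂Q/∂Y = -1.67/(2√Y) = -0.00487264.
η_Y = (∂Q/∂Y)·(Y/Q) = -0.00487264 × (29366/1249.820) = -0.11.
Since η < 0, this is an inferior good.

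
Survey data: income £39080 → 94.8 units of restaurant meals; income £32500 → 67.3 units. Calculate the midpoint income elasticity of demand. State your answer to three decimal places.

ΔQ = 67.3 − 94.8 = -27.5; midpoint Q̄ = (94.8 + 67.3)/2 = 81.05.
ΔI = 32500 − 39080 = -6580; midpoint Ī = (39080 + 32500)/2 = 35790.
η = (ΔQ/Q̄) ÷ (ΔI/Ī) = (-27.5/81.05) ÷ (-6580/35790) = 1.846.

1.846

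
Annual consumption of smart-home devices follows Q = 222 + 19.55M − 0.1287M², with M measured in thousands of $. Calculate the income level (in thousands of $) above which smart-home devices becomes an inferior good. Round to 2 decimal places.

75.95

dQ/dM = 19.55 − 0.2574M.
The good is inferior where dQ/dM < 0. Setting dQ/dM = 0 gives M = 19.55 / 0.2574 = 75.95.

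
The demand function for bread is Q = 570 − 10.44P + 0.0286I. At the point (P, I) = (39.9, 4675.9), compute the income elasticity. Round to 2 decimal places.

At P = 39.9, I = 4675.9: Q = 287.175.
Holding P constant, ∂Q/∂I = 0.0286.
η_I = (∂Q/∂I)·(I/Q) = 0.0286 × (4675.9/287.175) = 0.47.

0.47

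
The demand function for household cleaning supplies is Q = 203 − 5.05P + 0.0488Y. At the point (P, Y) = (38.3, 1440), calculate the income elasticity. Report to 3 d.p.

0.880

At P = 38.3, Y = 1440: Q = 79.857.
Holding P constant, ∂Q/∂Y = 0.0488.
η_Y = (∂Q/∂Y)·(Y/Q) = 0.0488 × (1440/79.857) = 0.880.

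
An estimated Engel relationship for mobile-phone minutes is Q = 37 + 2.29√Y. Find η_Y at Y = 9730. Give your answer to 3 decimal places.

0.430

At Y = 9730: Q = 262.887.
dQ/dY = 2.29/(2√Y) = 0.0116078 at this income.
η = (dQ/dY)·(Y/Q) = 0.0116078 × (9730/262.887) = 0.430.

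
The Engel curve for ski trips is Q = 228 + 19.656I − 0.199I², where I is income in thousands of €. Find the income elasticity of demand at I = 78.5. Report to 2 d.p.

-1.67

At I = 78.5: Q = 544.7082.
dQ/dI = 19.656 − 0.398I = -11.58700.
η = (dQ/dI)·(I/Q) = -11.58700 × (78.5/544.7082) = -1.67.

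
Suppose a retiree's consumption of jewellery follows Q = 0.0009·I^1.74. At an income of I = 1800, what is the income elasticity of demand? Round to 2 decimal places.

1.74

For Q = A·I^β the income elasticity is constant and equal to β.
Here β = 1.74, so η = 1.74.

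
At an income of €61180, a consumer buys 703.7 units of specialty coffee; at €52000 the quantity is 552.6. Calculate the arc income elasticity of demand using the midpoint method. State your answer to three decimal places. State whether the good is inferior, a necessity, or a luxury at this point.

1.483 (luxury)

ΔQ = 552.6 − 703.7 = -151.1; midpoint Q̄ = (703.7 + 552.6)/2 = 628.15.
ΔI = 52000 − 61180 = -9180; midpoint Ī = (61180 + 52000)/2 = 56590.
η = (ΔQ/Q̄) ÷ (ΔI/Ī) = (-151.1/628.15) ÷ (-9180/56590) = 1.483.
η > 1 ⇒ luxury.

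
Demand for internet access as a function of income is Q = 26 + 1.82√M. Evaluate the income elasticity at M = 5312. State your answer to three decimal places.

0.418

At M = 5312: Q = 158.648.
dQ/dM = 1.82/(2√M) = 0.0124857 at this income.
η = (dQ/dM)·(M/Q) = 0.0124857 × (5312/158.648) = 0.418.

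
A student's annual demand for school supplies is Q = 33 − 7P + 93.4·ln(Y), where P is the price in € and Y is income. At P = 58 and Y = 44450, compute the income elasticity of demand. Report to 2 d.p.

0.15

At P = 58, Y = 44450: Q = 626.578.
Holding P constant, ∂Q/∂Y = 93.4/Y = 0.00210124.
η_Y = (∂Q/∂Y)·(Y/Q) = 0.00210124 × (44450/626.578) = 0.15.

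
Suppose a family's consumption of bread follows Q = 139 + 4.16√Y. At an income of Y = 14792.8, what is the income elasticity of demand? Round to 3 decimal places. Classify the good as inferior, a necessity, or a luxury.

0.392 (necessity)

At Y = 14792.8: Q = 644.963.
dQ/dY = 4.16/(2√Y) = 0.0171017 at this income.
η = (dQ/dY)·(Y/Q) = 0.0171017 × (14792.8/644.963) = 0.392.
Since 0 < η < 1, the good is a necessity.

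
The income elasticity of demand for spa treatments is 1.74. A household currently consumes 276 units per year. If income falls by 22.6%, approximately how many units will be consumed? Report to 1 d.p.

167.5

%ΔQ ≈ η × %ΔI = 1.74 × (-22.6%) = -39.324%.
New Q ≈ 276 × (1 − 0.39324) = 167.5.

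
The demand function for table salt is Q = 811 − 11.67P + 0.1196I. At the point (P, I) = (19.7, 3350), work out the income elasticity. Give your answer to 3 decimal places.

0.408

At P = 19.7, I = 3350: Q = 981.761.
Holding P constant, ∂Q/∂I = 0.1196.
η_I = (∂Q/∂I)·(I/Q) = 0.1196 × (3350/981.761) = 0.408.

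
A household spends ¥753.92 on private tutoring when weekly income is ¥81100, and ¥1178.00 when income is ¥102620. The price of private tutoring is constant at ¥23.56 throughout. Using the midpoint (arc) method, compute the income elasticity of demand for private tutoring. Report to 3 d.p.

With a constant price, Q₁ = 753.92/23.56 = 32.000 and Q₂ = 1178.00/23.56 = 50.000 (equivalently, work directly with expenditure since P cancels).
Midpoint %ΔQ = (1178.00 − 753.92)/965.96 = 0.43902; midpoint %ΔI = (102620 − 81100)/91860 = 0.23427.
η = 0.43902 / 0.23427 = 1.874.

1.874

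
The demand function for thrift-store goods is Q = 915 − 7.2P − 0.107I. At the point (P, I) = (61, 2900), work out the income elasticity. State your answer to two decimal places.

-1.87

At P = 61, I = 2900: Q = 165.500.
Holding P constant, ∂Q/∂I = −0.107.
η_I = (∂Q/∂I)·(I/Q) = -0.107 × (2900/165.500) = -1.87.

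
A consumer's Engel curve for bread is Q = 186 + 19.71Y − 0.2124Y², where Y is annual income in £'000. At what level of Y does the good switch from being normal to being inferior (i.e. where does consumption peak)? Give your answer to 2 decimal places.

46.40

dQ/dY = 19.71 − 0.4248Y.
The good is inferior where dQ/dY < 0. Setting dQ/dY = 0 gives Y = 19.71 / 0.4248 = 46.40.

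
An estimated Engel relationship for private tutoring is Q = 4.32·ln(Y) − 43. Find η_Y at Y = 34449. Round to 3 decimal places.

2.026

At Y = 34449: Q = 2.132.
dQ/dY = 4.32/Y = 0.000125403 at this income.
η = (dQ/dY)·(Y/Q) = 0.000125403 × (34449/2.132) = 2.026.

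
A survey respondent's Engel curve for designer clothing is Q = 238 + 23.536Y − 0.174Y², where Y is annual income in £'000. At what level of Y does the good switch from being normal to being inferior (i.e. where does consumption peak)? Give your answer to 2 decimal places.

67.63

dQ/dY = 23.536 − 0.348Y.
The good is inferior where dQ/dY < 0. Setting dQ/dY = 0 gives Y = 23.536 / 0.348 = 67.63.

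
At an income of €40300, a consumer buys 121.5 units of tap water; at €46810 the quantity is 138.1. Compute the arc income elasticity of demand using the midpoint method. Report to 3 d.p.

ΔQ = 138.1 − 121.5 = 16.6; midpoint Q̄ = (121.5 + 138.1)/2 = 129.8.
ΔI = 46810 − 40300 = 6510; midpoint Ī = (40300 + 46810)/2 = 43555.
η = (ΔQ/Q̄) ÷ (ΔI/Ī) = (16.6/129.8) ÷ (6510/43555) = 0.856.

0.856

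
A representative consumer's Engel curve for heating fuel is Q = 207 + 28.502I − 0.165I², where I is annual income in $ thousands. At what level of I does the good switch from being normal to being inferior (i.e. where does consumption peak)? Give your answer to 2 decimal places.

86.37

dQ/dI = 28.502 − 0.33I.
The good is inferior where dQ/dI < 0. Setting dQ/dI = 0 gives I = 28.502 / 0.33 = 86.37.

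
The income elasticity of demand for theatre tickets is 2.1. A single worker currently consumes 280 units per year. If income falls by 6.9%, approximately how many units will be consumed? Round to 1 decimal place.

239.4

%ΔQ ≈ η × %ΔI = 2.1 × (-6.9%) = -14.49%.
New Q ≈ 280 × (1 − 0.1449) = 239.4.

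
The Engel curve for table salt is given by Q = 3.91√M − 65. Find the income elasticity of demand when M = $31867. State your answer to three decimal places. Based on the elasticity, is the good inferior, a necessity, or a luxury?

At M = 31867: Q = 632.987.
dQ/dM = 3.91/(2√M) = 0.0109516 at this income.
η = (dQ/dM)·(M/Q) = 0.0109516 × (31867/632.987) = 0.551.
Since 0 < η < 1, the good is a necessity.

0.551 (necessity)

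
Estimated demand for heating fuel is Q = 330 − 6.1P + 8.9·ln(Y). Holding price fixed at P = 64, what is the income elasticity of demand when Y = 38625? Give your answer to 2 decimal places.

At P = 64, Y = 38625: Q = 33.599.
Holding P constant, ∂Q/∂Y = 8.9/Y = 0.000230421.
η_Y = (∂Q/∂Y)·(Y/Q) = 0.000230421 × (38625/33.599) = 0.26.

0.26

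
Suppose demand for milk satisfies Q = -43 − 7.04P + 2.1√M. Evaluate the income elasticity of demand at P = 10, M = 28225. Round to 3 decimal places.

At P = 10, M = 28225: Q = 239.406.
Holding P constant, ∂Q/∂M = 2.1/(2√M) = 0.00624989.
η_M = (∂Q/∂M)·(M/Q) = 0.00624989 × (28225/239.406) = 0.737.

0.737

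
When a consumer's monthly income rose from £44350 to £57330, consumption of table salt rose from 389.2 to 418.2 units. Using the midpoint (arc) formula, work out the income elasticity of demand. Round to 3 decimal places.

0.281

ΔQ = 418.2 − 389.2 = 29; midpoint Q̄ = (389.2 + 418.2)/2 = 403.7.
ΔI = 57330 − 44350 = 12980; midpoint Ī = (44350 + 57330)/2 = 50840.
η = (ΔQ/Q̄) ÷ (ΔI/Ī) = (29/403.7) ÷ (12980/50840) = 0.281.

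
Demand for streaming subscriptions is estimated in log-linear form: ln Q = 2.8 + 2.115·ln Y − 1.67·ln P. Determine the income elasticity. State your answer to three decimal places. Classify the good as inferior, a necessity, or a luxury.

2.115 (luxury)

In a log-linear demand, the coefficient on ln Y is the income elasticity.
So η = 2.115.
η > 1 ⇒ luxury.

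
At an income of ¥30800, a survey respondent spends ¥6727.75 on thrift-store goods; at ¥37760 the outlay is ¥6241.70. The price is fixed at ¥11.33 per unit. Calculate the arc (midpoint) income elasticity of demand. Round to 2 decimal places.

With a constant price, Q₁ = 6727.75/11.33 = 593.800 and Q₂ = 6241.70/11.33 = 550.900 (equivalently, work directly with expenditure since P cancels).
Midpoint %ΔQ = (6241.70 − 6727.75)/6484.73 = -0.07495; midpoint %ΔI = (37760 − 30800)/34280 = 0.20303.
η = -0.07495 / 0.20303 = -0.37.

-0.37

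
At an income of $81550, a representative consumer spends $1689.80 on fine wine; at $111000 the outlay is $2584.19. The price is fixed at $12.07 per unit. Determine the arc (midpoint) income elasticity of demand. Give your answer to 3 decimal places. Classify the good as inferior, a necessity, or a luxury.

With a constant price, Q₁ = 1689.80/12.07 = 140.000 and Q₂ = 2584.19/12.07 = 214.100 (equivalently, work directly with expenditure since P cancels).
Midpoint %ΔQ = (2584.19 − 1689.80)/2137.00 = 0.41853; midpoint %ΔI = (111000 − 81550)/96275 = 0.30589.
η = 0.41853 / 0.30589 = 1.368.
η > 1 ⇒ luxury.

1.368 (luxury)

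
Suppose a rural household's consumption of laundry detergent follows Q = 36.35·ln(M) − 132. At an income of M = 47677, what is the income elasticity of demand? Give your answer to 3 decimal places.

At M = 47677: Q = 259.570.
dQ/dM = 36.35/M = 0.000762422 at this income.
η = (dQ/dM)·(M/Q) = 0.000762422 × (47677/259.570) = 0.140.

0.140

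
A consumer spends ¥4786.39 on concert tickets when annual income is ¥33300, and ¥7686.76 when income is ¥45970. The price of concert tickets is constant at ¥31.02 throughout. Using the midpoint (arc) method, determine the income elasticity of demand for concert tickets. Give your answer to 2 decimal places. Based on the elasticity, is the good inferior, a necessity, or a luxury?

With a constant price, Q₁ = 4786.39/31.02 = 154.300 and Q₂ = 7686.76/31.02 = 247.800 (equivalently, work directly with expenditure since P cancels).
Midpoint %ΔQ = (7686.76 − 4786.39)/6236.58 = 0.46506; midpoint %ΔI = (45970 − 33300)/39635 = 0.31967.
η = 0.46506 / 0.31967 = 1.45.
η > 1 ⇒ luxury.

1.45 (luxury)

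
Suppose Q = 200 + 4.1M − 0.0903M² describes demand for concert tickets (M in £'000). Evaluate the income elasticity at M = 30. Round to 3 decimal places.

At M = 30: Q = 241.7300.
dQ/dM = 4.1 − 0.1806M = -1.31800.
η = (dQ/dM)·(M/Q) = -1.31800 × (30/241.7300) = -0.164.

-0.164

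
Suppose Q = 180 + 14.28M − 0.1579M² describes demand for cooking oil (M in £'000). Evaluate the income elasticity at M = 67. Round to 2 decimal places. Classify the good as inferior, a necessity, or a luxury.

-1.08 (inferior good)

At M = 67: Q = 427.9469.
dQ/dM = 14.28 − 0.3158M = -6.87860.
η = (dQ/dM)·(M/Q) = -6.87860 × (67/427.9469) = -1.08.
η < 0 ⇒ inferior good.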